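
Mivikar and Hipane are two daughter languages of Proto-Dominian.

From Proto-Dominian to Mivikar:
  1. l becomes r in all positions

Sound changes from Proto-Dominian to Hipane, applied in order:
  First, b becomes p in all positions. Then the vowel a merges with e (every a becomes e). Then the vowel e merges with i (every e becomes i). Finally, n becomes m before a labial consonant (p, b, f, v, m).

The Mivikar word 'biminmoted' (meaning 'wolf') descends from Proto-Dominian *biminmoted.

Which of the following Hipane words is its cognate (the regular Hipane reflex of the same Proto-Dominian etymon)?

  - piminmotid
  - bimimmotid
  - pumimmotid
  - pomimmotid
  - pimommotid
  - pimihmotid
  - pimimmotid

Hipane: *biminmoted > piminmoted > piminmotid > pimimmotid  (by unconditioned shift, vowel merger, nasal place assimilation)
Only 'pimimmotid' matches the regular Hipane development of *biminmoted.

pimimmotid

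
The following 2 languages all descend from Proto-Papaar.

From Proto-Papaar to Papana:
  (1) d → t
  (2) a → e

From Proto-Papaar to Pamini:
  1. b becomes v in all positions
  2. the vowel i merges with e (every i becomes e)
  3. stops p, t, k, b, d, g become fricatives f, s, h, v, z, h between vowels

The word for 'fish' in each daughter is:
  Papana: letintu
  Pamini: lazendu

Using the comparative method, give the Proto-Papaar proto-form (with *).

*ladindu

Position 3: Papana has t, Pamini has z. Taking the neighbouring segments as reconstructed: Papana t could go back to *t or *d; Pamini z could go back to *d or *z — the one source consistent with every daughter is *d.
Position 2: Papana has e, Pamini has a. Pamini preserves a here (none of its changes turn any other segment into a), so the proto-segment is *a.
Position 6: Papana has t, Pamini has d. Pamini preserves d here (none of its changes turn any other segment into d), so the proto-segment is *d.
Continuing position by position gives *ladindu; check it forward:
Papana: start from *ladindu.
  rule 1 (unconditioned shift): ladindu → latintu
  rule 2 (vowel merger): latintu → letintu
  ⇒ Papana letintu
Pamini: *ladindu
  ladindu (rule 1 does not apply)
  ladindu → ladendu   [vowel merger]
  ladendu → lazendu   [intervocalic lenition]
  giving Pamini lazendu.
*ladindu is the unique common source.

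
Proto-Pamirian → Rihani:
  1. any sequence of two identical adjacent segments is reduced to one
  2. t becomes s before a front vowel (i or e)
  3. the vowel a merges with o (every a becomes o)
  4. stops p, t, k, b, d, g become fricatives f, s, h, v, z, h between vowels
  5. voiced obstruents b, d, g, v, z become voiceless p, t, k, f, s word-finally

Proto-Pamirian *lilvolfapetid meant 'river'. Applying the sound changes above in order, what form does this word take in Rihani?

Rihani: *lilvolfapetid
  lilvolfapetid (rule 1 does not apply)
  lilvolfapetid → lilvolfapesid   [palatalisation]
  lilvolfapesid → lilvolfopesid   [vowel merger]
  lilvolfopesid → lilvolfofesid   [intervocalic lenition]
  lilvolfofesid → lilvolfofesit   [final devoicing]
  giving Rihani lilvolfofesit.

lilvolfofesit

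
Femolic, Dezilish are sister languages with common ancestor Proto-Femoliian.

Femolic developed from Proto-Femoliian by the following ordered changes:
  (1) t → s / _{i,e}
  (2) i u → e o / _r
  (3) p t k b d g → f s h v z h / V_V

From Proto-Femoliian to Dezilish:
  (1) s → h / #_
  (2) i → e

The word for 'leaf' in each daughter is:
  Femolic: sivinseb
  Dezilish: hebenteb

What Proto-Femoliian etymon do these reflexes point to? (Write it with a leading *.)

*sibinteb

Position 1: Femolic has s, Dezilish has h. Taking the neighbouring segments as reconstructed: Femolic s could go back to *t or *s; Dezilish h could go back to *s or *h — the one source consistent with every daughter is *s.
Position 3: Femolic has v, Dezilish has b. Dezilish preserves b here (none of its changes turn any other segment into b), so the proto-segment is *b.
Position 2: Femolic has i, Dezilish has e. Femolic preserves i here (none of its changes turn any other segment into i), so the proto-segment is *i.
Continuing position by position gives *sibinteb; check it forward:
Femolic: *sibinteb
  sibinteb → sibinseb   [palatalisation]
  sibinseb (rule 2 does not apply)
  sibinseb → sivinseb   [intervocalic lenition]
  giving Femolic sivinseb.
Dezilish: start from *sibinteb.
  rule 1 (debuccalisation): sibinteb → hibinteb
  rule 2 (vowel merger): hibinteb → hebenteb
  ⇒ Dezilish hebenteb
*sibinteb is the unique common source.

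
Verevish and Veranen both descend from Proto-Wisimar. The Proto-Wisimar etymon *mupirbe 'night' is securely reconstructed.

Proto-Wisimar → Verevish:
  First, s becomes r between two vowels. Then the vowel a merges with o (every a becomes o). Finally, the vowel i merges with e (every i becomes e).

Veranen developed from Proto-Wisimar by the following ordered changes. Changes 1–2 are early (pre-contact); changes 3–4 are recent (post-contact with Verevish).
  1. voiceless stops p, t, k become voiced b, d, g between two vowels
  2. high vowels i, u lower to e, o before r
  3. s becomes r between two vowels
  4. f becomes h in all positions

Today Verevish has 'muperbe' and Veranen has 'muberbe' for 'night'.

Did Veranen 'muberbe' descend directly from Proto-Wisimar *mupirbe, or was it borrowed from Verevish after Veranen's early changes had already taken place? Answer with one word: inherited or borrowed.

If inherited, *mupirbe would pass through all of Veranen's changes:
Veranen: start from *mupirbe.
  rule 1 (intervocalic voicing): mupirbe → mubirbe
  rule 2 (pre-rhotic lowering): mubirbe → muberbe
  rule 3: no change — muberbe
  rule 4: no change — muberbe
  ⇒ Veranen muberbe
If borrowed from Verevish 'muperbe' after the early changes, it would undergo only the recent ones:
  rule 3 (rhotacism): no change (muperbe)
  rule 4 (unconditioned shift): no change (muperbe)
  ⇒ as a loan: muperbe
Veranen 'muberbe' matches the inherited outcome exactly, so it is an inherited cognate, not a loan.

inherited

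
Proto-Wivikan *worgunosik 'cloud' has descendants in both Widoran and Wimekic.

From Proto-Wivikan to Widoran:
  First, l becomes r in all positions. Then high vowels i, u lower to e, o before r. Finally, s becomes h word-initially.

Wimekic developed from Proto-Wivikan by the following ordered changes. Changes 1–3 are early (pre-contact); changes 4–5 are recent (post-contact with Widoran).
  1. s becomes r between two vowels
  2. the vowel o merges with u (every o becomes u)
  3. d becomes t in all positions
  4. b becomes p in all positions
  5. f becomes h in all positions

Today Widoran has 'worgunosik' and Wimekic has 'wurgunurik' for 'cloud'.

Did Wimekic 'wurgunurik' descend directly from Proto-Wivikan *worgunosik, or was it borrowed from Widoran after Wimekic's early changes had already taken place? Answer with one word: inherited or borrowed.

inherited

If inherited, *worgunosik would pass through all of Wimekic's changes:
Wimekic: *worgunosik > worgunorik > wurgunurik  (by rhotacism, vowel merger)
If borrowed from Widoran 'worgunosik' after the early changes, it would undergo only the recent ones:
  rule 4 (unconditioned shift): no change (worgunosik)
  rule 5 (unconditioned shift): no change (worgunosik)
  ⇒ as a loan: worgunosik
Wimekic 'wurgunurik' matches the inherited outcome exactly, so it is an inherited cognate, not a loan.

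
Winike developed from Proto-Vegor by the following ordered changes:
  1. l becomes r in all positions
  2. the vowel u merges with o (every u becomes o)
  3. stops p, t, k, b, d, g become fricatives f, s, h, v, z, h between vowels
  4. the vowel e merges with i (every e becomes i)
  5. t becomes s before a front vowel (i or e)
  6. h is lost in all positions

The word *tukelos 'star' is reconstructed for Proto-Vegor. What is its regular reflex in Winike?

Winike: start from *tukelos.
  rule 1 (unconditioned shift): tukelos → tukeros
  rule 2 (vowel merger): tukeros → tokeros
  rule 3 (intervocalic lenition): tokeros → toheros
  rule 4 (vowel merger): toheros → tohiros
  rule 5: no change — tohiros
  rule 6 (h-loss): tohiros → toiros
  ⇒ Winike toiros

toiros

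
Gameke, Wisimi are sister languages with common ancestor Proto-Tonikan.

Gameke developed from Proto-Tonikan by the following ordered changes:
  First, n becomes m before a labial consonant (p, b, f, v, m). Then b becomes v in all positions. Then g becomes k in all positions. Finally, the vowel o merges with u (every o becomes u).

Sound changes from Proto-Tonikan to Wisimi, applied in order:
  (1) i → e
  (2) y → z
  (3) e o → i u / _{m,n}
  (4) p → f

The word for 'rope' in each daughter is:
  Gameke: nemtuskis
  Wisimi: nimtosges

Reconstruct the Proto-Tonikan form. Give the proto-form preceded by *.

Position 2: Gameke has e, Wisimi has i. Gameke preserves e here (none of its changes turn any other segment into e), so the proto-segment is *e.
Position 5: Gameke has u, Wisimi has o. Wisimi preserves o here (none of its changes turn any other segment into o), so the proto-segment is *o.
Position 8: Gameke has i, Wisimi has e. Gameke preserves i here (none of its changes turn any other segment into i), so the proto-segment is *i.
This points to *nemtosgis. Verify forward in each daughter:
Gameke: *nemtosgis > nemtoskis > nemtuskis  (by unconditioned shift, vowel merger)
Wisimi: *nemtosgis > nemtosges > nimtosges  (by vowel merger, pre-nasal raising)
*nemtosgis is the unique common source.

*nemtosgis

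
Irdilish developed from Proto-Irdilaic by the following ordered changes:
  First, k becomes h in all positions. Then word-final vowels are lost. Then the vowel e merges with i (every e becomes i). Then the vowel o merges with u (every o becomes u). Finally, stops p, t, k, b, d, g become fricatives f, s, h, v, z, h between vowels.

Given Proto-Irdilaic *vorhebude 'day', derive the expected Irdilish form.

vurhivud

Irdilish: *vorhebude > vorhebud > vorhibud > vurhibud > vurhivud  (by apocope, vowel merger, vowel merger, intervocalic lenition)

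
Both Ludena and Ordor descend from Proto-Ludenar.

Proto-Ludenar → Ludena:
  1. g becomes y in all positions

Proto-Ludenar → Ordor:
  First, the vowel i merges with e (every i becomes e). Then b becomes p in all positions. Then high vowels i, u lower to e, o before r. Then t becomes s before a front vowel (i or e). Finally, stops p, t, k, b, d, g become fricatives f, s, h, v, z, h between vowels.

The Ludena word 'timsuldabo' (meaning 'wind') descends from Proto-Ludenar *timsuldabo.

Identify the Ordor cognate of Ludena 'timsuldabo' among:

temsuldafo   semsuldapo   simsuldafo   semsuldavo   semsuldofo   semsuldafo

Ordor: *timsuldabo
  timsuldabo → temsuldabo   [vowel merger]
  temsuldabo → temsuldapo   [unconditioned shift]
  temsuldapo (rule 3 does not apply)
  temsuldapo → semsuldapo   [palatalisation]
  semsuldapo → semsuldafo   [intervocalic lenition]
  giving Ordor semsuldafo.
The other candidates each miss or misapply at least one Ordor change.

semsuldafo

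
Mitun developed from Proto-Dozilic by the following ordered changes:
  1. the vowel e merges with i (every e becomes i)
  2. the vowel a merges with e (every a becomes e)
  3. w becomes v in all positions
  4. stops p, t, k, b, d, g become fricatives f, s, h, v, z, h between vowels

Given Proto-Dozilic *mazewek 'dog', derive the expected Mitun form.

Mitun: *mazewek
  mazewek → maziwik   [vowel merger]
  maziwik → meziwik   [vowel merger]
  meziwik → mezivik   [unconditioned shift]
  mezivik (rule 4 does not apply)
  giving Mitun mezivik.

mezivik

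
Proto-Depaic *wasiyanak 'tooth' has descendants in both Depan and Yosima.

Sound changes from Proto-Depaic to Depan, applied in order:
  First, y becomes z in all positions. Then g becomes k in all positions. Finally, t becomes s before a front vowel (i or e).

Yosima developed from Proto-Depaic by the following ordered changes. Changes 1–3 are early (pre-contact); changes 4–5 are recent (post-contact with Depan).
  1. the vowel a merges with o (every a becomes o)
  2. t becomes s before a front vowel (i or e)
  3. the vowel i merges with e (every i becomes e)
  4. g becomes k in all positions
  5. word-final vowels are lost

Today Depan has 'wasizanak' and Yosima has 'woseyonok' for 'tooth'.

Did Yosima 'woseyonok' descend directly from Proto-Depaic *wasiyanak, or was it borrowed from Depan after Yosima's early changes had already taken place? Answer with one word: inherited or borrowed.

inherited

If inherited, *wasiyanak would pass through all of Yosima's changes:
Yosima: *wasiyanak
  wasiyanak → wosiyonok   [vowel merger]
  wosiyonok (rule 2 does not apply)
  wosiyonok → woseyonok   [vowel merger]
  woseyonok (rule 4 does not apply)
  woseyonok (rule 5 does not apply)
  giving Yosima woseyonok.
If borrowed from Depan 'wasizanak' after the early changes, it would undergo only the recent ones:
  rule 4 (unconditioned shift): no change (wasizanak)
  rule 5 (apocope): no change (wasizanak)
  ⇒ as a loan: wasizanak
Yosima 'woseyonok' matches the inherited outcome exactly, so it is an inherited cognate, not a loan.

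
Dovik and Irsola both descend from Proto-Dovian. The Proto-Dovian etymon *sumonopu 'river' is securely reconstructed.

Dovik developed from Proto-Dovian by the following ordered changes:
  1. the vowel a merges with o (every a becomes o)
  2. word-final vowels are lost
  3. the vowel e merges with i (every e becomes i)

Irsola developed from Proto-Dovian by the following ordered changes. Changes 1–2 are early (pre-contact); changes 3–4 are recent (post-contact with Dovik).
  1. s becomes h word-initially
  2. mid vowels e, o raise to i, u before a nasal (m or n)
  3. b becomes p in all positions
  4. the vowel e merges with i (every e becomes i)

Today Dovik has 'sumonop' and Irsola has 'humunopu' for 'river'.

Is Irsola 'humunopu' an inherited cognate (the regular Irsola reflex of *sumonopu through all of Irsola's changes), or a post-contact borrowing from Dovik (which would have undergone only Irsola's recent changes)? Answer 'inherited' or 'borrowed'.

If inherited, *sumonopu would pass through all of Irsola's changes:
Irsola: start from *sumonopu.
  rule 1 (debuccalisation): sumonopu → humonopu
  rule 2 (pre-nasal raising): humonopu → humunopu
  rule 3: no change — humunopu
  rule 4: no change — humunopu
  ⇒ Irsola humunopu
If borrowed from Dovik 'sumonop' after the early changes, it would undergo only the recent ones:
  rule 3 (unconditioned shift): no change (sumonop)
  rule 4 (vowel merger): no change (sumonop)
  ⇒ as a loan: sumonop
Irsola 'humunopu' matches the inherited outcome exactly, so it is an inherited cognate, not a loan.

inherited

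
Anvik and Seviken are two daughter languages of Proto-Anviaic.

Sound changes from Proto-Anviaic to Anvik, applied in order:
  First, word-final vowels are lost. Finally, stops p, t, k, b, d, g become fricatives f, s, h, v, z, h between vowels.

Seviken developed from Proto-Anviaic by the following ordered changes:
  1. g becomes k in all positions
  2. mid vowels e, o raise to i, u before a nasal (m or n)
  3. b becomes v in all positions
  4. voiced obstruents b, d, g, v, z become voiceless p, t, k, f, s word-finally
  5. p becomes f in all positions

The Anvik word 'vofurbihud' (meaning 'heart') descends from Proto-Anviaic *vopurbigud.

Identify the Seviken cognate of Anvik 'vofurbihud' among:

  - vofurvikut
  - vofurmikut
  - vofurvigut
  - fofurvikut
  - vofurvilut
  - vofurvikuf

Seviken: *vopurbigud > vopurbikud > vopurvikud > vopurvikut > vofurvikut  (by unconditioned shift, unconditioned shift, final devoicing, unconditioned shift)
Among the options, 'vofurvikut' alone shows every Seviken change applied in order.

vofurvikut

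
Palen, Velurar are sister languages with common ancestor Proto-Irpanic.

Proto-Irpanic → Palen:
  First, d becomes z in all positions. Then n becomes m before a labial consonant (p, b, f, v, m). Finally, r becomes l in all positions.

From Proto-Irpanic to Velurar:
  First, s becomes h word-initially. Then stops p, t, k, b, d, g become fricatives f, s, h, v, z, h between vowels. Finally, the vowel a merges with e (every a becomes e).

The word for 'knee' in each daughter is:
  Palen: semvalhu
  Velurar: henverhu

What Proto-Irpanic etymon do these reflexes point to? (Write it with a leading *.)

*senvarhu

Position 5: Palen has a, Velurar has e. Palen preserves a here (none of its changes turn any other segment into a), so the proto-segment is *a.
Position 6: Palen has l, Velurar has r. Velurar preserves r here (none of its changes turn any other segment into r), so the proto-segment is *r.
Position 1: Palen has s, Velurar has h. Palen preserves s here (none of its changes turn any other segment into s), so the proto-segment is *s.
Continuing position by position gives *senvarhu; check it forward:
Palen: *senvarhu > semvarhu > semvalhu  (by nasal place assimilation, unconditioned shift)
Velurar: *senvarhu
  senvarhu → henvarhu   [debuccalisation]
  henvarhu (rule 2 does not apply)
  henvarhu → henverhu   [vowel merger]
  giving Velurar henverhu.
Only *senvarhu yields all of Palen semvalhu, Velurar henverhu.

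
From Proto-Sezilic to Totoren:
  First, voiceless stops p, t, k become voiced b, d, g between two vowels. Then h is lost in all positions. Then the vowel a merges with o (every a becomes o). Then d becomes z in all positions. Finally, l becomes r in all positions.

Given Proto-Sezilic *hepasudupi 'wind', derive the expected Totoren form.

Totoren: start from *hepasudupi.
  rule 1 (intervocalic voicing): hepasudupi → hebasudubi
  rule 2 (h-loss): hebasudubi → ebasudubi
  rule 3 (vowel merger): ebasudubi → ebosudubi
  rule 4 (unconditioned shift): ebosudubi → ebosuzubi
  rule 5: no change — ebosuzubi
  ⇒ Totoren ebosuzubi

ebosuzubi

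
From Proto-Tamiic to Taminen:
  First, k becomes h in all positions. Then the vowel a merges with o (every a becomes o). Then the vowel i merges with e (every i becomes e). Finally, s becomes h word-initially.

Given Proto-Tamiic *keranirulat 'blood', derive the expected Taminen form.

heronerulot

Taminen: start from *keranirulat.
  rule 1 (unconditioned shift): keranirulat → heranirulat
  rule 2 (vowel merger): heranirulat → heronirulot
  rule 3 (vowel merger): heronirulot → heronerulot
  rule 4: no change — heronerulot
  ⇒ Taminen heronerulot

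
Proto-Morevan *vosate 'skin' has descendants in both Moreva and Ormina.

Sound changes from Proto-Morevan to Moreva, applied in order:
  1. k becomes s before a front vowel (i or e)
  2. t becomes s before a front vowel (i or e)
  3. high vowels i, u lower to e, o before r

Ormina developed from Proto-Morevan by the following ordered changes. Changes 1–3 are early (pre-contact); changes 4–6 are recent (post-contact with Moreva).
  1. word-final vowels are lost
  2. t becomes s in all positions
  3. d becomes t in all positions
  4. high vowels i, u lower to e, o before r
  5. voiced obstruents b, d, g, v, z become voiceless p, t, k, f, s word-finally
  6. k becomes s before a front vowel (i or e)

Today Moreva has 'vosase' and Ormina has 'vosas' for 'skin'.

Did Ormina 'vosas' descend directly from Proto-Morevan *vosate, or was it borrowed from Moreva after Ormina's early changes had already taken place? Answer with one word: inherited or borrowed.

inherited

If inherited, *vosate would pass through all of Ormina's changes:
Ormina: *vosate > vosat > vosas  (by apocope, unconditioned shift)
If borrowed from Moreva 'vosase' after the early changes, it would undergo only the recent ones:
  rule 4 (pre-rhotic lowering): no change (vosase)
  rule 5 (final devoicing): no change (vosase)
  rule 6 (palatalisation): no change (vosase)
  ⇒ as a loan: vosase
Ormina 'vosas' matches the inherited outcome exactly, so it is an inherited cognate, not a loan.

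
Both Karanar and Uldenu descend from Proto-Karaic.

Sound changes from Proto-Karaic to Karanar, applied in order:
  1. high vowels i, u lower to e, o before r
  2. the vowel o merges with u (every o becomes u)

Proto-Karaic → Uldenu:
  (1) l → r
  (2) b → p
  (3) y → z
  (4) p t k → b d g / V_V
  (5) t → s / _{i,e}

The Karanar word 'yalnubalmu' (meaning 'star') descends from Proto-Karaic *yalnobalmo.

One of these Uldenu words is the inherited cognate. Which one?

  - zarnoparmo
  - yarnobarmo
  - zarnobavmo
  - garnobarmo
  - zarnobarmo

Uldenu: start from *yalnobalmo.
  rule 1 (unconditioned shift): yalnobalmo → yarnobarmo
  rule 2 (unconditioned shift): yarnobarmo → yarnoparmo
  rule 3 (unconditioned shift): yarnoparmo → zarnoparmo
  rule 4 (intervocalic voicing): zarnoparmo → zarnobarmo
  rule 5: no change — zarnobarmo
  ⇒ Uldenu zarnobarmo
The other candidates each miss or misapply at least one Uldenu change.

zarnobarmo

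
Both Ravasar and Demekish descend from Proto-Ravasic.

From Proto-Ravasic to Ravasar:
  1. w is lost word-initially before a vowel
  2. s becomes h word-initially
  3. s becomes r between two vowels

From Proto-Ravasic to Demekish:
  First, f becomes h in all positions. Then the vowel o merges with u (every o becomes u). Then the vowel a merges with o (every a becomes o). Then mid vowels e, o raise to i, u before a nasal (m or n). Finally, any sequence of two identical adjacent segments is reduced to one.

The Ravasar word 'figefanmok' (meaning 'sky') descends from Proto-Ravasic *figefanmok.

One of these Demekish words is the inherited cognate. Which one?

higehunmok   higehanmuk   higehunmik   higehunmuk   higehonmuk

Demekish: *figefanmok > higehanmok > higehanmuk > higehonmuk > higehunmuk  (by unconditioned shift, vowel merger, vowel merger, pre-nasal raising)

higehunmuk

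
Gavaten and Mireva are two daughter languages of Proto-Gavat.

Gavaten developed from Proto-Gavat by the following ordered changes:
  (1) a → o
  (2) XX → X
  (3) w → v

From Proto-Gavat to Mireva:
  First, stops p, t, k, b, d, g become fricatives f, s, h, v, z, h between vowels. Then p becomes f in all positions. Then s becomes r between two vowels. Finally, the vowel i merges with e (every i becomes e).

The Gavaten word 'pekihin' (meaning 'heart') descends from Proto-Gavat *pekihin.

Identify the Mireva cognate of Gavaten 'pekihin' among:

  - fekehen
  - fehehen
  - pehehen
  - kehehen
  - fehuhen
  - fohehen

Mireva: *pekihin
  pekihin → pehihin   [intervocalic lenition]
  pehihin → fehihin   [unconditioned shift]
  fehihin (rule 3 does not apply)
  fehihin → fehehen   [vowel merger]
  giving Mireva fehehen.
The other candidates each miss or misapply at least one Mireva change.

fehehen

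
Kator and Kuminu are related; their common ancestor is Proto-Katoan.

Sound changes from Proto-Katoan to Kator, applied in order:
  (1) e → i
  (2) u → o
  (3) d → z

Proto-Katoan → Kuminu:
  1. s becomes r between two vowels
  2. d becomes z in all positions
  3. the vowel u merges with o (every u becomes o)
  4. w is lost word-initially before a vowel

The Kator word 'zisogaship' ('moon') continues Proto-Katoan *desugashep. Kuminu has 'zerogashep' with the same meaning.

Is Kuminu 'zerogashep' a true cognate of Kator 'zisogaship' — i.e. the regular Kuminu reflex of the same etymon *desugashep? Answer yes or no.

Derive the expected Kuminu reflex of *desugashep:
Kuminu: start from *desugashep.
  rule 1 (rhotacism): desugashep → derugashep
  rule 2 (unconditioned shift): derugashep → zerugashep
  rule 3 (vowel merger): zerugashep → zerogashep
  rule 4: no change — zerogashep
  ⇒ Kuminu zerogashep
Kuminu 'zerogashep' matches the regular reflex exactly, so the pair is cognate.

yes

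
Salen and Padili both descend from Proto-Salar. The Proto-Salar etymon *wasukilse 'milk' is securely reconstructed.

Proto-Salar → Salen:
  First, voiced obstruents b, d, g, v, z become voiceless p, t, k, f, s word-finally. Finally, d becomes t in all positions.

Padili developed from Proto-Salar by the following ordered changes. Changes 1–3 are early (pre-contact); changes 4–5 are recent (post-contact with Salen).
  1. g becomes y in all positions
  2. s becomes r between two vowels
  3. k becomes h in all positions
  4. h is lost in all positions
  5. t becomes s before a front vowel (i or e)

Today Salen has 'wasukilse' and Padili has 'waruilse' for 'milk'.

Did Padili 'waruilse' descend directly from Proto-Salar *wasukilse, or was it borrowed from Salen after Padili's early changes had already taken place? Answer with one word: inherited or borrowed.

If inherited, *wasukilse would pass through all of Padili's changes:
Padili: *wasukilse
  wasukilse (rule 1 does not apply)
  wasukilse → warukilse   [rhotacism]
  warukilse → waruhilse   [unconditioned shift]
  waruhilse → waruilse   [h-loss]
  waruilse (rule 5 does not apply)
  giving Padili waruilse.
If borrowed from Salen 'wasukilse' after the early changes, it would undergo only the recent ones:
  rule 4 (h-loss): no change (wasukilse)
  rule 5 (palatalisation): no change (wasukilse)
  ⇒ as a loan: wasukilse
Padili 'waruilse' matches the inherited outcome exactly, so it is an inherited cognate, not a loan.

inherited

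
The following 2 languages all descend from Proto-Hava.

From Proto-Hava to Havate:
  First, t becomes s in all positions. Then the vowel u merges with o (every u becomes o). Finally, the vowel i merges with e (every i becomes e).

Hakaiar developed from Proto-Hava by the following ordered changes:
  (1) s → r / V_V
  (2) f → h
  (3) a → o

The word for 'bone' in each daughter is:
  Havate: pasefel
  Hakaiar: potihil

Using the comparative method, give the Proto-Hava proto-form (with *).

*patifil

Position 3: Havate has s, Hakaiar has t. Hakaiar preserves t here (none of its changes turn any other segment into t), so the proto-segment is *t.
Position 2: Havate has a, Hakaiar has o. Havate preserves a here (none of its changes turn any other segment into a), so the proto-segment is *a.
Continuing position by position gives *patifil; check it forward:
Havate: start from *patifil.
  rule 1 (unconditioned shift): patifil → pasifil
  rule 2: no change — pasifil
  rule 3 (vowel merger): pasifil → pasefel
  ⇒ Havate pasefel
Hakaiar: start from *patifil.
  rule 1: no change — patifil
  rule 2 (unconditioned shift): patifil → patihil
  rule 3 (vowel merger): patihil → potihil
  ⇒ Hakaiar potihil
No other proto-form is consistent with every reflex, so the reconstruction is *patifil.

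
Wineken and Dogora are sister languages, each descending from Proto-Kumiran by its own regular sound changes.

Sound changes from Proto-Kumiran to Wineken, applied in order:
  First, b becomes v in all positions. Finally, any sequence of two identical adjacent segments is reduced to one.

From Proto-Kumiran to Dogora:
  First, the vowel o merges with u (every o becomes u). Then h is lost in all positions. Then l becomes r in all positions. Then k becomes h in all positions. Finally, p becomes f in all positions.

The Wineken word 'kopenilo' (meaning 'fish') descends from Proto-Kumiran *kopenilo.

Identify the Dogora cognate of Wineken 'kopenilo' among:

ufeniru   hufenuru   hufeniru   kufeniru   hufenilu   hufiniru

Dogora: *kopenilo > kupenilu > kupeniru > hupeniru > hufeniru  (by vowel merger, unconditioned shift, unconditioned shift, unconditioned shift)
Only 'hufeniru' matches the regular Dogora development of *kopenilo.

hufeniru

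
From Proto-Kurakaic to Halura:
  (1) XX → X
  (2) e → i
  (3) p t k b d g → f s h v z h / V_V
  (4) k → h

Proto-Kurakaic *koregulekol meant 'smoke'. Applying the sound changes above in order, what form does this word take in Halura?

horihulihol

Halura: *koregulekol
  koregulekol (rule 1 does not apply)
  koregulekol → korigulikol   [vowel merger]
  korigulikol → korihulihol   [intervocalic lenition]
  korihulihol → horihulihol   [unconditioned shift]
  giving Halura horihulihol.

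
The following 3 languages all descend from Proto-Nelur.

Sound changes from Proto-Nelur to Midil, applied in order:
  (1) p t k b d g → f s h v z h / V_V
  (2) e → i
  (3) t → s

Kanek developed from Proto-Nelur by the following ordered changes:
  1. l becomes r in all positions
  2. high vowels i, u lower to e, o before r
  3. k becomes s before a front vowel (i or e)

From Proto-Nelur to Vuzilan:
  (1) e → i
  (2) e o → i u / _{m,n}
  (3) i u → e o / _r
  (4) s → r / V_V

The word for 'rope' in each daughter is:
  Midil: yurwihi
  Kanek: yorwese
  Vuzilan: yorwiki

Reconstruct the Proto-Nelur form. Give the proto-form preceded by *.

Position 6: Midil has h, Kanek has s, Vuzilan has k. Vuzilan preserves k here (none of its changes turn any other segment into k), so the proto-segment is *k.
Position 2: Midil has u, Kanek has o, Vuzilan has o. Midil preserves u here (none of its changes turn any other segment into u), so the proto-segment is *u.
Position 5: Midil has i, Kanek has e, Vuzilan has i. Taking the neighbouring segments as reconstructed: Midil i could go back to *e or *i; Kanek e can only go back to *e; Vuzilan i could go back to *e or *i — the one source consistent with every daughter is *e.
Continuing position by position gives *yurweke; check it forward:
Midil: *yurweke
  yurweke → yurwehe   [intervocalic lenition]
  yurwehe → yurwihi   [vowel merger]
  yurwihi (rule 3 does not apply)
  giving Midil yurwihi.
Kanek: start from *yurweke.
  rule 1: no change — yurweke
  rule 2 (pre-rhotic lowering): yurweke → yorweke
  rule 3 (palatalisation): yorweke → yorwese
  ⇒ Kanek yorwese
Vuzilan: *yurweke
  yurweke → yurwiki   [vowel merger]
  yurwiki (rule 2 does not apply)
  yurwiki → yorwiki   [pre-rhotic lowering]
  yorwiki (rule 4 does not apply)
  giving Vuzilan yorwiki.
No other proto-form is consistent with every reflex, so the reconstruction is *yurweke.

*yurweke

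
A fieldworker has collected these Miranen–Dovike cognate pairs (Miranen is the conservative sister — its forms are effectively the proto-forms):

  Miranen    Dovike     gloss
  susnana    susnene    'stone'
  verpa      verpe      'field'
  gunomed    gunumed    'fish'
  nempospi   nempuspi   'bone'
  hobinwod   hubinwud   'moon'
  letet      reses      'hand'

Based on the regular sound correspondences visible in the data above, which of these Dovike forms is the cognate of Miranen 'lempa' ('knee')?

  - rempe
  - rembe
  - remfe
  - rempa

letet ~ reses — Miranen l corresponds to Dovike r word-initially before a front vowel.
susnana ~ susnene, verpa ~ verpe — Miranen a corresponds to Dovike e word-finally.
Applying these to Miranen 'lempa':
  lempa → rempa   (l→r word-initially before a front vowel)
  rempa → rempe   (a→e word-finally)
So the Dovike cognate is 'rempe'.

rempe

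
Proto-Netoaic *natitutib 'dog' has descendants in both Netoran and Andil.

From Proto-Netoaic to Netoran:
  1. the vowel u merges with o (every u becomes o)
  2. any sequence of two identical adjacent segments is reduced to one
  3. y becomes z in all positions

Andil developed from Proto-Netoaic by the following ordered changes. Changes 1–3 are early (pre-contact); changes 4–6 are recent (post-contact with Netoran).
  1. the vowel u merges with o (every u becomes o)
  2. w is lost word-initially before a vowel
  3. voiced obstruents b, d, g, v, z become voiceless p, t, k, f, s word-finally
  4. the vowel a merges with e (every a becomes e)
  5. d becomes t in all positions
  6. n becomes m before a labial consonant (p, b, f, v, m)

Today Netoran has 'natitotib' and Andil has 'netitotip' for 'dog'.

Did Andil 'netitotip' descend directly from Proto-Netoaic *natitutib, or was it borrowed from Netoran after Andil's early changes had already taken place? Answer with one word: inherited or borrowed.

inherited

If inherited, *natitutib would pass through all of Andil's changes:
Andil: *natitutib
  natitutib → natitotib   [vowel merger]
  natitotib (rule 2 does not apply)
  natitotib → natitotip   [final devoicing]
  natitotip → netitotip   [vowel merger]
  netitotip (rule 5 does not apply)
  netitotip (rule 6 does not apply)
  giving Andil netitotip.
If borrowed from Netoran 'natitotib' after the early changes, it would undergo only the recent ones:
  rule 4 (vowel merger): natitotib → netitotib
  rule 5 (unconditioned shift): no change (netitotib)
  rule 6 (nasal place assimilation): no change (netitotib)
  ⇒ as a loan: netitotib
Andil 'netitotip' matches the inherited outcome exactly, so it is an inherited cognate, not a loan.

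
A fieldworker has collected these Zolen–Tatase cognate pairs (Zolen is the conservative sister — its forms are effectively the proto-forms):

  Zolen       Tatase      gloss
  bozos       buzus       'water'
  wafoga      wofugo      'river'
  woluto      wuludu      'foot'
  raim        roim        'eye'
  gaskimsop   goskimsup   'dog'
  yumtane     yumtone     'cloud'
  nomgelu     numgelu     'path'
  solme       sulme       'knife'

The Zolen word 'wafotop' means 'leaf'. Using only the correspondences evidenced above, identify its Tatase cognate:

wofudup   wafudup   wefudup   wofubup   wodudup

wofudup

wafoga ~ wofugo — Zolen a corresponds to Tatase o after a consonant, before a labial obstruent.
bozos ~ buzus, wafoga ~ wofugo — Zolen o corresponds to Tatase u after a consonant, before a consonant other than r, m, n, p, b, f, v.
woluto ~ wuludu — Zolen t corresponds to Tatase d between vowels (before a back vowel).
gaskimsop ~ goskimsup — Zolen o corresponds to Tatase u after a consonant, before a labial obstruent.
Applying these to Zolen 'wafotop':
  wafotop → wofotop   (a→o after a consonant, before a labial obstruent)
  wofotop → wofutop   (o→u after a consonant, before a consonant other than r, m, n, p, b, f, v)
  wofutop → wofudop   (t→d between vowels (before a back vowel))
  wofudop → wofudup   (o→u after a consonant, before a labial obstruent)
So the Tatase cognate is 'wofudup'.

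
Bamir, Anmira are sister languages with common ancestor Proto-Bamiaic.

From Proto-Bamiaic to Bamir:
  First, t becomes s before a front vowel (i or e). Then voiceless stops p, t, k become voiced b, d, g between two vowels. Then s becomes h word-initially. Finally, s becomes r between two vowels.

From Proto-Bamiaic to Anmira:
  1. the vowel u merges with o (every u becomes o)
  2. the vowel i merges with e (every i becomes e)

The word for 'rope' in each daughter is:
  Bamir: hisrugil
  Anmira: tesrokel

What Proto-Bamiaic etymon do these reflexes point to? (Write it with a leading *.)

Position 1: Bamir has h, Anmira has t. Anmira preserves t here (none of its changes turn any other segment into t), so the proto-segment is *t.
Position 5: Bamir has u, Anmira has o. Bamir preserves u here (none of its changes turn any other segment into u), so the proto-segment is *u.
Position 7: Bamir has i, Anmira has e. Bamir preserves i here (none of its changes turn any other segment into i), so the proto-segment is *i.
Verify the candidate proto-form against each daughter:
Bamir: start from *tisrukil.
  rule 1 (palatalisation): tisrukil → sisrukil
  rule 2 (intervocalic voicing): sisrukil → sisrugil
  rule 3 (debuccalisation): sisrugil → hisrugil
  rule 4: no change — hisrugil
  ⇒ Bamir hisrugil
Anmira: start from *tisrukil.
  rule 1 (vowel merger): tisrukil → tisrokil
  rule 2 (vowel merger): tisrokil → tesrokel
  ⇒ Anmira tesrokel
No other proto-form is consistent with every reflex, so the reconstruction is *tisrukil.

*tisrukil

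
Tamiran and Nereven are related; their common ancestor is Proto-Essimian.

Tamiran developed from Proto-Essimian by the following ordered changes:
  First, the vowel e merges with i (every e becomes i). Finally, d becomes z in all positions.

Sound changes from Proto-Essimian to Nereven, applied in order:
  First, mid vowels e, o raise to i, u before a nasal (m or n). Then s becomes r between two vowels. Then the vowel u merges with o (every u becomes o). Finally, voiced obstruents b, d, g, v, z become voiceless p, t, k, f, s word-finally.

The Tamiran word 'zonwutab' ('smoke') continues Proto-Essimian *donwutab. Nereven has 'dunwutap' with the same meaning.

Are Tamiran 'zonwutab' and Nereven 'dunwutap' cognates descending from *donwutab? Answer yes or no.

no

Derive the expected Nereven reflex of *donwutab:
Nereven: *donwutab > dunwutab > donwotab > donwotap  (by pre-nasal raising, vowel merger, final devoicing)
The regular Nereven reflex would be 'donwotap', but the attested form is 'dunwutap'. The correspondence is irregular, so they are not cognates (the Nereven form has a different source).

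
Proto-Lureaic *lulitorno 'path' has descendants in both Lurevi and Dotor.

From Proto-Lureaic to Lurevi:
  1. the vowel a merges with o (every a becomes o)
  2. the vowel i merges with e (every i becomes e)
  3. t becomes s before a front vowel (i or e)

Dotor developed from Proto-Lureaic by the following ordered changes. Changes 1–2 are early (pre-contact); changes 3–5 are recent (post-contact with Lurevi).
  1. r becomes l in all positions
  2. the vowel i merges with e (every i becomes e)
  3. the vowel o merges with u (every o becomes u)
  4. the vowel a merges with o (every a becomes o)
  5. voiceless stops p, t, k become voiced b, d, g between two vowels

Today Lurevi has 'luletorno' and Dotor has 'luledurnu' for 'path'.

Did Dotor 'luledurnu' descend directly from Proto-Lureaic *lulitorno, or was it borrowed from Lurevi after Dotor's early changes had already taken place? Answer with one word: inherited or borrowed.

borrowed

If inherited, *lulitorno would pass through all of Dotor's changes:
Dotor: *lulitorno
  lulitorno → lulitolno   [unconditioned shift]
  lulitolno → luletolno   [vowel merger]
  luletolno → luletulnu   [vowel merger]
  luletulnu (rule 4 does not apply)
  luletulnu → luledulnu   [intervocalic voicing]
  giving Dotor luledulnu.
If borrowed from Lurevi 'luletorno' after the early changes, it would undergo only the recent ones:
  rule 3 (vowel merger): luletorno → luleturnu
  rule 4 (vowel merger): no change (luleturnu)
  rule 5 (intervocalic voicing): luleturnu → luledurnu
  ⇒ as a loan: luledurnu
Dotor 'luledurnu' matches the loan outcome 'luledurnu', not the inherited 'luledulnu' — it skipped the early Dotor changes, so it was borrowed from Lurevi.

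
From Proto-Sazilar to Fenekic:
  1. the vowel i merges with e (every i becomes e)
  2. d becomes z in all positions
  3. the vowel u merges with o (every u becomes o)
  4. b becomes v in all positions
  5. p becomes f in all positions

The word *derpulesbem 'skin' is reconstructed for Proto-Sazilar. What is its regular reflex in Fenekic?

zerfolesvem

Fenekic: start from *derpulesbem.
  rule 1: no change — derpulesbem
  rule 2 (unconditioned shift): derpulesbem → zerpulesbem
  rule 3 (vowel merger): zerpulesbem → zerpolesbem
  rule 4 (unconditioned shift): zerpolesbem → zerpolesvem
  rule 5 (unconditioned shift): zerpolesvem → zerfolesvem
  ⇒ Fenekic zerfolesvem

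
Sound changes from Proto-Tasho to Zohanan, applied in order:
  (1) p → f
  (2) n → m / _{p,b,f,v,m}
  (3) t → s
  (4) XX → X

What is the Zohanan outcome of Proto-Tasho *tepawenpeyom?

sefawemfeyom

Zohanan: *tepawenpeyom
  tepawenpeyom → tefawenfeyom   [unconditioned shift]
  tefawenfeyom → tefawemfeyom   [nasal place assimilation]
  tefawemfeyom → sefawemfeyom   [unconditioned shift]
  sefawemfeyom (rule 4 does not apply)
  giving Zohanan sefawemfeyom.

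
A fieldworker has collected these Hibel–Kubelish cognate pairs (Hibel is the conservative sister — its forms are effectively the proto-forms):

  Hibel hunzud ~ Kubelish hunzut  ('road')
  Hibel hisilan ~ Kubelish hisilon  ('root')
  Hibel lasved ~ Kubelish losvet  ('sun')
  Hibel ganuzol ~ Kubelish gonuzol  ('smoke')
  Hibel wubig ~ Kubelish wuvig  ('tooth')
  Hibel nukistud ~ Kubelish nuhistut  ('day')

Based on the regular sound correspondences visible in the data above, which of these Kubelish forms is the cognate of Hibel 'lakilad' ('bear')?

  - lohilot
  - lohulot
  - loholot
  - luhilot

lohilot

lasved ~ losvet — Hibel a corresponds to Kubelish o after a consonant, before a consonant other than r, m, n, p, b, f, v.
nukistud ~ nuhistut — Hibel k corresponds to Kubelish h between vowels (before a front vowel).
hunzud ~ hunzut, lasved ~ losvet — Hibel d corresponds to Kubelish t word-finally.
Applying these to Hibel 'lakilad':
  lakilad → lokilad   (a→o after a consonant, before a consonant other than r, m, n, p, b, f, v)
  lokilad → lohilad   (k→h between vowels (before a front vowel))
  lohilad → lohilod   (a→o after a consonant, before a consonant other than r, m, n, p, b, f, v)
  lohilod → lohilot   (d→t word-finally)
So the Kubelish cognate is 'lohilot'.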